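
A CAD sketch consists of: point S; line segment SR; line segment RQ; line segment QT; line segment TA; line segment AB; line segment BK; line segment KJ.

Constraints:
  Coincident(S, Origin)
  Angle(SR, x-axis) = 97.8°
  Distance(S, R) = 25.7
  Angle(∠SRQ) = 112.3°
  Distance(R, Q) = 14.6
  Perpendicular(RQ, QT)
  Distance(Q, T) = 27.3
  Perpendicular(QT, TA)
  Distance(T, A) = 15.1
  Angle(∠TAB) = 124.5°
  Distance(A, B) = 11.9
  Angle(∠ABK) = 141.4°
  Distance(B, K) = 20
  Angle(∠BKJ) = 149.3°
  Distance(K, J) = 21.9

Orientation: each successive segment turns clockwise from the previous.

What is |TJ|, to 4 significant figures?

48.39

∠ABK = 141.4° gives BK at 116.0° from the x-axis; with |BK| = 20.0, K = (-9.746, 24.67). ∠BKJ = 149.3° gives KJ at 85.30° from the x-axis; with |KJ| = 21.9, J = (-7.952, 46.50). Then |TJ| = |J − T| = 48.39.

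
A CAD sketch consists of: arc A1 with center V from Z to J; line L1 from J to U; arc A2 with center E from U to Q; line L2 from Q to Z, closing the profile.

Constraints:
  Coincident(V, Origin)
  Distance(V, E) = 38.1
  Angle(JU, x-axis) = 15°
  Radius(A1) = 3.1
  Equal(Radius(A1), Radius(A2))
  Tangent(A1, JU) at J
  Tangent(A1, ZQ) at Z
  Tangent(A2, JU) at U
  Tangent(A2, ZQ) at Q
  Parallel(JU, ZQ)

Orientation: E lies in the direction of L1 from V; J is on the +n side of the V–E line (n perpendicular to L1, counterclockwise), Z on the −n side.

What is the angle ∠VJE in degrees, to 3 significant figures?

85.3°

V is at the origin and E lies 38.1 along u from V, so E = 38.1·u = (36.8, 9.86). Tangency of A1 to both parallel lines with radius 3.1 puts J and Z at V ± 3.1·n: J = (-0.802, 2.99), Z = (0.802, -2.99). Then cos ∠VJE = JV·JE / (|JV||JE|), giving 85.3°.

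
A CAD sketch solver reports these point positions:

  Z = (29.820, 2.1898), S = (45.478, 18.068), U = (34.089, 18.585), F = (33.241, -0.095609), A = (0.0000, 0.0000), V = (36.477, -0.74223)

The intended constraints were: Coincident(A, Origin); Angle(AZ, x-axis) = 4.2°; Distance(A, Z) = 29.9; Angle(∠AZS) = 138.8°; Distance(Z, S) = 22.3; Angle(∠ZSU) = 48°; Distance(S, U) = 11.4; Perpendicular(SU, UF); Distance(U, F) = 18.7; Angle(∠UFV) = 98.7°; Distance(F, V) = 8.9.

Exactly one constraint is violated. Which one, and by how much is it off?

Distance(F, V) = 8.9 — off by 5.60.

A = (0.00, 0.00) ✓; AZ at 4.200° ✓; |AZ| = 29.90 ✓; ∠AZS = 138.8° ✓; |ZS| = 22.30 ✓; ∠ZSU = 48.00° ✓; |SU| = 11.40 ✓; ∠(SU, UF) = 90.00° ✓; |UF| = 18.70 ✓; ∠UFV = 98.70° ✓; |FV| = 3.300 ✗.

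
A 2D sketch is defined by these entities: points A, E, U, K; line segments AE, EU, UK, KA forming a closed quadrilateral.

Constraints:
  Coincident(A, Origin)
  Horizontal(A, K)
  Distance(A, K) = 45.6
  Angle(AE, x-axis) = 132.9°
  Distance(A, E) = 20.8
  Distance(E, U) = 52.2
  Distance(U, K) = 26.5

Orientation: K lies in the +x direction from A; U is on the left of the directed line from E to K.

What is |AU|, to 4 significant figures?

44.79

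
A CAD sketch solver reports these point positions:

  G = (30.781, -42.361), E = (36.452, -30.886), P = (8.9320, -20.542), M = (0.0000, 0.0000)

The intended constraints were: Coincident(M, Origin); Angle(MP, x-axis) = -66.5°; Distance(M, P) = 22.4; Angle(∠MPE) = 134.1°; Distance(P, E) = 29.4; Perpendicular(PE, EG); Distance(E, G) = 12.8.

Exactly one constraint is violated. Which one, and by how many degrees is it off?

Perpendicular(PE, EG) — off by 5.70°.

M = (0.00, 0.00) ✓; MP at -66.50° ✓; |MP| = 22.40 ✓; ∠MPE = 134.1° ✓; |PE| = 29.40 ✓; ∠(PE, EG) = 95.70° ✗; |EG| = 12.80 ✓.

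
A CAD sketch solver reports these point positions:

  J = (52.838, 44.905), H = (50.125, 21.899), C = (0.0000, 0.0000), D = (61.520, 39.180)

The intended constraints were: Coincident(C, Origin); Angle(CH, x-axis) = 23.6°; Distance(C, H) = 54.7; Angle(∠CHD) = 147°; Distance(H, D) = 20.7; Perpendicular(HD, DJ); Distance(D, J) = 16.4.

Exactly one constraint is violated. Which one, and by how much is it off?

Distance(D, J) = 16.4 — off by 6.00.

C = (0.00, 0.00) ✓; CH at 23.60° ✓; |CH| = 54.70 ✓; ∠CHD = 147.0° ✓; |HD| = 20.70 ✓; ∠(HD, DJ) = 90.00° ✓; |DJ| = 10.40 ✗.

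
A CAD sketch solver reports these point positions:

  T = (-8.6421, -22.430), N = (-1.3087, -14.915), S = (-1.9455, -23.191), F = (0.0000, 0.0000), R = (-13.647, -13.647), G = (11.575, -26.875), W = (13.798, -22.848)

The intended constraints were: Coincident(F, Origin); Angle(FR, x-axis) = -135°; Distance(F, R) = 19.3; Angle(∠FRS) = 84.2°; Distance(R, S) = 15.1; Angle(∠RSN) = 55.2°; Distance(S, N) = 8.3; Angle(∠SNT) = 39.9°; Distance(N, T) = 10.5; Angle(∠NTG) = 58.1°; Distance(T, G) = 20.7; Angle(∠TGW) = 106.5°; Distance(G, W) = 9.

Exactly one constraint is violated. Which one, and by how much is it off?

Distance(G, W) = 9 — off by 4.40.

F = (0.00, 0.00) ✓; FR at -135.0° ✓; |FR| = 19.30 ✓; ∠FRS = 84.20° ✓; |RS| = 15.10 ✓; ∠RSN = 55.20° ✓; |SN| = 8.300 ✓; ∠SNT = 39.90° ✓; |NT| = 10.50 ✓; ∠NTG = 58.10° ✓; |TG| = 20.70 ✓; ∠TGW = 106.5° ✓; |GW| = 4.600 ✗.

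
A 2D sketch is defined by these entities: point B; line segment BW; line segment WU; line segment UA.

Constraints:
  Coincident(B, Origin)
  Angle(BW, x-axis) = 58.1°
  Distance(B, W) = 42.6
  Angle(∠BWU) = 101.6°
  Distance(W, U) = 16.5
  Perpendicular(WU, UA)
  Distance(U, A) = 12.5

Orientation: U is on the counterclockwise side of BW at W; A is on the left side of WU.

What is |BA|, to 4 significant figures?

38.51

B is at the origin; BW runs at 58.1° with length 42.6, so W = 42.6·(cos 58.1°, sin 58.1°) = (22.51, 36.17). ∠BWU = 101.6°, so WU runs at 58.1° + (180° − 101.6°) = 136.5° from the x-axis; with |WU| = 16.5, U = W + 16.5·(cos 136.5°, sin 136.5°) = (10.54, 47.52). The perpendicularity gives UA at right angles to WU; with |UA| = 12.5 on the left of WU, A = U + 12.5·(-0.6884, -0.7254) = (1.938, 38.46). Then |BA| = |A − B| = 38.51.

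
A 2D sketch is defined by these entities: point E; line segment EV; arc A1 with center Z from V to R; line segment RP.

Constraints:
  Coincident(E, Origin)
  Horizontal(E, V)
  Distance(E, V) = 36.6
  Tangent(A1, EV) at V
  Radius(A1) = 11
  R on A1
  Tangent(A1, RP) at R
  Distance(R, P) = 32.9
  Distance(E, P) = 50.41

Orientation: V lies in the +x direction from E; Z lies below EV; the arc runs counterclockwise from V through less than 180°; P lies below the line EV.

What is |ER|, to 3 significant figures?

27.8

Checks: |ZV| = 11.00 ✓; |ZR| = 11.00 ✓; ∠(ZR, RP) = 90.00° ✓; |RP| = 32.90 ✓; |EP| = 50.41 ✓.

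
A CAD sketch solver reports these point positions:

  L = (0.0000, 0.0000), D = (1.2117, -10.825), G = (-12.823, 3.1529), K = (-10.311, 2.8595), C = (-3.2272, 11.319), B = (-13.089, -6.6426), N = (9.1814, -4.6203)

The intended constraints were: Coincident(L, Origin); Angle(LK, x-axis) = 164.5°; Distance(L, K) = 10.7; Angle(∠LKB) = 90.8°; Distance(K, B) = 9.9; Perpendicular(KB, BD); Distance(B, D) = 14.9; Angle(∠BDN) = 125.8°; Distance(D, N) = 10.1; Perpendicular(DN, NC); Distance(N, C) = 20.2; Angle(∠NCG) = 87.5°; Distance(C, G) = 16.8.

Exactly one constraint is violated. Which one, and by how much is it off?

Distance(C, G) = 16.8 — off by 4.20.

L = (0.00, 0.00) ✓; LK at 164.5° ✓; |LK| = 10.70 ✓; ∠LKB = 90.80° ✓; |KB| = 9.900 ✓; ∠(KB, BD) = 89.99° ✓; |BD| = 14.90 ✓; ∠BDN = 125.8° ✓; |DN| = 10.10 ✓; ∠(DN, NC) = 90.00° ✓; |NC| = 20.20 ✓; ∠NCG = 87.50° ✓; |CG| = 12.60 ✗.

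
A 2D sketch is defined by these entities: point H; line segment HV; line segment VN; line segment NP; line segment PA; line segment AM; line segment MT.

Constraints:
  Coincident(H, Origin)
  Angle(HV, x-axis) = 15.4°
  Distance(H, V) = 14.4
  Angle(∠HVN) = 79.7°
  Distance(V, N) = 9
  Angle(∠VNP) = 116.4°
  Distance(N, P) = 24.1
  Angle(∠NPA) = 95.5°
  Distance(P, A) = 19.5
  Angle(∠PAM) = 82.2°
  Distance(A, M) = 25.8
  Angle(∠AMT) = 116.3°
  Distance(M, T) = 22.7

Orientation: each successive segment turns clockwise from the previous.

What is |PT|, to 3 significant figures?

33.2

H is at the origin; HV runs at 15.4° with length 14.4, so V = (13.9, 3.82). ∠HVN = 79.7° gives VN at -84.9° from the x-axis; with |VN| = 9.0, N = (14.7, -5.14). ∠VNP = 116.4° gives NP at -148° from the x-axis; with |NP| = 24.1, P = (-5.87, -17.7). ∠NPA = 95.5° gives PA at 127° from the x-axis; with |PA| = 19.5, A = (-17.6, -2.16). ∠PAM = 82.2° gives AM at 29.2° from the x-axis; with |AM| = 25.8, M = (4.92, 10.4). ∠AMT = 116.3° gives MT at -34.5° from the x-axis; with |MT| = 22.7, T = (23.6, -2.43). Then |PT| = |T − P| = 33.2.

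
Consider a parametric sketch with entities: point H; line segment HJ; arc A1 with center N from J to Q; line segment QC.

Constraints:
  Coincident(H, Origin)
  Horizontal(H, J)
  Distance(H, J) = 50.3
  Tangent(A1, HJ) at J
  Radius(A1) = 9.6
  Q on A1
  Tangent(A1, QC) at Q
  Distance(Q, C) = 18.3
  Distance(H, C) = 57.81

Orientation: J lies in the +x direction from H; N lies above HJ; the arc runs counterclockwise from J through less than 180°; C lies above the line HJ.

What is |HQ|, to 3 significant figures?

60.3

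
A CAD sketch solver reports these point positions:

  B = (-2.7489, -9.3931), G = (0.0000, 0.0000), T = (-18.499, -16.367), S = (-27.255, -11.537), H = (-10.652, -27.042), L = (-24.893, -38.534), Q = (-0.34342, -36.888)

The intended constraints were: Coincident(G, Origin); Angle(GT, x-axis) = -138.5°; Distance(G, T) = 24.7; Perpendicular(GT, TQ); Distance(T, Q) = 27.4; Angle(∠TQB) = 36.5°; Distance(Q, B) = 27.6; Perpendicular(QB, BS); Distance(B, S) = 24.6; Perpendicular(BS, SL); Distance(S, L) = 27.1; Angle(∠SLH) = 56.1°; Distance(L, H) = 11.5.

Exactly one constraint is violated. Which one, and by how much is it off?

Distance(L, H) = 11.5 — off by 6.80.

G = (0.00, 0.00) ✓; GT at -138.5° ✓; |GT| = 24.70 ✓; ∠(GT, TQ) = 90.00° ✓; |TQ| = 27.40 ✓; ∠TQB = 36.50° ✓; |QB| = 27.60 ✓; ∠(QB, BS) = 90.00° ✓; |BS| = 24.60 ✓; ∠(BS, SL) = 90.00° ✓; |SL| = 27.10 ✓; ∠SLH = 56.10° ✓; |LH| = 18.30 ✗.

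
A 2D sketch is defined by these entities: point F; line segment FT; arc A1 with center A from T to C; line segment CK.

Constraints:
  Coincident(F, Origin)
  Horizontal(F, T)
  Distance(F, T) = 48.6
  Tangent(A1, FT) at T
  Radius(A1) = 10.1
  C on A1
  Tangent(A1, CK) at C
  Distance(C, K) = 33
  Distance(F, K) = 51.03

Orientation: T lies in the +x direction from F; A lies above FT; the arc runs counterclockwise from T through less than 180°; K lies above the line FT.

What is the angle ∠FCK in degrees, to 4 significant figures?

60.81°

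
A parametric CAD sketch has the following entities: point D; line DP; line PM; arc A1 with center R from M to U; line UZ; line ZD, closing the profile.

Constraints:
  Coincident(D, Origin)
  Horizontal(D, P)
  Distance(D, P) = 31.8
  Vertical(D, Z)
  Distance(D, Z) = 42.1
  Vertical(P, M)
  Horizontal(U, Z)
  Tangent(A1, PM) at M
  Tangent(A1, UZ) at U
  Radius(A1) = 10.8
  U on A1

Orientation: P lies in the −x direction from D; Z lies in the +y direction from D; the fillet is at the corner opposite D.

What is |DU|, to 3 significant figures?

47.0

D is at the origin; D and P share the same y with |DP| = 31.8 and P on the −x side, so P = (-31.8, 0.00). D and Z share the same x with |DZ| = 42.1 and Z on the +y side, so Z = (0.00, 42.1). The virtual corner opposite D is at (-31.8, 42.1). The tangent condition forces RM to be normal to PM and the tangent condition forces RU to be normal to UZ, with radius 10.8, so the center R sits 10.8 in from both sides at R = (-21.0, 31.3). That places the tangent points at M = (-31.8, 31.3) on PM and U = (-21.0, 42.1) on UZ. Then |DU| = |U − D| = 47.0.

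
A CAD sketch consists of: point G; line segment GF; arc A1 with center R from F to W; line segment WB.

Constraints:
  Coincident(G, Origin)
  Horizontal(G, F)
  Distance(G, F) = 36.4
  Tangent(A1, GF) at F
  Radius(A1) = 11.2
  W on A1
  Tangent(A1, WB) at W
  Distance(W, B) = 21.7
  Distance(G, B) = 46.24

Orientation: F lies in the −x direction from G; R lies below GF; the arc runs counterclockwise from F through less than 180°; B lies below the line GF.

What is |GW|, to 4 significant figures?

48.50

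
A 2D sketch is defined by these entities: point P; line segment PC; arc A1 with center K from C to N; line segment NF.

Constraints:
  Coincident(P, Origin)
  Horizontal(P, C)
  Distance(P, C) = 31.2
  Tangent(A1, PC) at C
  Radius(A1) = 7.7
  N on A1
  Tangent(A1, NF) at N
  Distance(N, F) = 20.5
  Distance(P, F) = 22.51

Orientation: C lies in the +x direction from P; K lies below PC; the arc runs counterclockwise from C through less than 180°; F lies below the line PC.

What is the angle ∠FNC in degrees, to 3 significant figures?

154°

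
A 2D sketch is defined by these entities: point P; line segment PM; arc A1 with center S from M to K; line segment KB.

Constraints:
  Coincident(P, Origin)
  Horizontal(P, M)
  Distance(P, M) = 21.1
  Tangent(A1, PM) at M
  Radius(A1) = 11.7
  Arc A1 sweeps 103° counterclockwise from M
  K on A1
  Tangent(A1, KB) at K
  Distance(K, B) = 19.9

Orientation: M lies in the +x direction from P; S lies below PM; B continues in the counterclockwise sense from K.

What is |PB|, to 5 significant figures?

36.581

On A1, M sits at bearing 90° from S; a 103° counterclockwise sweep puts K at bearing 193°, so K = S + 11.7·(cos 193°, sin 193°) = (9.6999, -14.332). Tangency of A1 to KB means the radius SK is perpendicular to KB, so KB runs along (−sin 193°, cos 193°); with |KB| = 19.9, B = (14.176, -33.722). Then |PB| = |B − P| = 36.581.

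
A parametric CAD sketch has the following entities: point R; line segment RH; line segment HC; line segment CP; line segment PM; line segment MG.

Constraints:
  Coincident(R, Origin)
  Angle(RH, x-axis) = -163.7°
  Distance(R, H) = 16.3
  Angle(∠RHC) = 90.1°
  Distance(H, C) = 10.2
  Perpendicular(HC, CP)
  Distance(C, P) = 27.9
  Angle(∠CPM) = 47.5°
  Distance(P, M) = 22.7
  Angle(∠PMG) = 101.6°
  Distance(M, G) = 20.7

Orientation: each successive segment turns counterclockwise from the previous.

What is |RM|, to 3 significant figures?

7.50

R is at the origin; RH runs at -163.7° with length 16.3, so H = (-15.6, -4.57). ∠RHC = 90.1° gives HC at -73.8° from the x-axis; with |HC| = 10.2, C = (-12.8, -14.4). The perpendicularity gives CP at right angles to HC, so CP runs at 16.2°; with |CP| = 27.9, P = (14.0, -6.59). ∠CPM = 47.5° gives PM at 149° from the x-axis; with |PM| = 22.7, M = (-5.40, 5.21). Then |RM| = |M − R| = 7.50.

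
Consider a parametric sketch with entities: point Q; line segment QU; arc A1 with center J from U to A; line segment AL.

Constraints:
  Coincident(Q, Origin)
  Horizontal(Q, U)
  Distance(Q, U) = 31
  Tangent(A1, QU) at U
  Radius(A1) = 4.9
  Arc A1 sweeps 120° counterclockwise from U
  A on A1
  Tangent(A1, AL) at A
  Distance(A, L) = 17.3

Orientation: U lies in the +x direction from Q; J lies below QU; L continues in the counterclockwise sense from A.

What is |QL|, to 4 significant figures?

41.86

Q is at the origin; QU is horizontal with |QU| = 31.0 and U on the +x side, so U = (31.00, 0.000). Since A1 is tangent to QU there, JU ⟂ QU, so J = U + (0, -4.9) = (31.00, -4.900). On A1, U sits at bearing 90° from J; a 120° counterclockwise sweep puts A at bearing 210°, so A = J + 4.9·(cos 210°, sin 210°) = (26.76, -7.350). Since A1 is tangent to AL there, JA ⟂ AL, so AL runs along (−sin 210°, cos 210°); with |AL| = 17.3, L = (35.41, -22.33). Then |QL| = |L − Q| = 41.86.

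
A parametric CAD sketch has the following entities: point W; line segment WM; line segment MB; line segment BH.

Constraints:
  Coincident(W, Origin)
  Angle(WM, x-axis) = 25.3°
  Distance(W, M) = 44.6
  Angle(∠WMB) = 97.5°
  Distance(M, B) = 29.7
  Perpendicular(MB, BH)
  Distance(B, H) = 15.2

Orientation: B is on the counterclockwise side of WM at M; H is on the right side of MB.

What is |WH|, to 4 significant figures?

69.23

∠WMB = 97.5°, so MB runs at 25.3° + (180° − 97.5°) = 107.8° from the x-axis; with |MB| = 29.7, B = M + 29.7·(cos 107.8°, sin 107.8°) = (31.24, 47.34). MB is perpendicular to BH; with |BH| = 15.2 on the right of MB, H = B + 15.2·(0.9521, 0.3057) = (45.72, 51.98). Then |WH| = |H − W| = 69.23.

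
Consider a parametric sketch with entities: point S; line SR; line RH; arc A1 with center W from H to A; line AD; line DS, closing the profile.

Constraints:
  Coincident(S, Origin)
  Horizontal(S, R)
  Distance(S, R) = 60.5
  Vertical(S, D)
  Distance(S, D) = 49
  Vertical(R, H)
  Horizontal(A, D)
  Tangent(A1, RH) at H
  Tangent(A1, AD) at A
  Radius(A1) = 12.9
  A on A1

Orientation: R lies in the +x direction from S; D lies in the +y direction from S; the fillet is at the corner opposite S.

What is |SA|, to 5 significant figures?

68.314

The virtual corner opposite S is at (60.500, 49.000). The tangent condition forces WH to be normal to RH and tangency of A1 to AD means the radius WA is perpendicular to AD, with radius 12.9, so the center W sits 12.9 in from both sides at W = (47.600, 36.100). That places the tangent points at H = (60.500, 36.100) on RH and A = (47.600, 49.000) on AD. Then |SA| = |A − S| = 68.314.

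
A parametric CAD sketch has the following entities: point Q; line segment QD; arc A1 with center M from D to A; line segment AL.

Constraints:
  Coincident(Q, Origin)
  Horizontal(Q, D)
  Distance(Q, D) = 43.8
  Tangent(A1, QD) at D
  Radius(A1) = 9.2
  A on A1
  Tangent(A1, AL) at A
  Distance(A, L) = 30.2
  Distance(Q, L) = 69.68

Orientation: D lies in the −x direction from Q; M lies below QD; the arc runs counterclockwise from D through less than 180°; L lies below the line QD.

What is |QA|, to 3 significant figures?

53.3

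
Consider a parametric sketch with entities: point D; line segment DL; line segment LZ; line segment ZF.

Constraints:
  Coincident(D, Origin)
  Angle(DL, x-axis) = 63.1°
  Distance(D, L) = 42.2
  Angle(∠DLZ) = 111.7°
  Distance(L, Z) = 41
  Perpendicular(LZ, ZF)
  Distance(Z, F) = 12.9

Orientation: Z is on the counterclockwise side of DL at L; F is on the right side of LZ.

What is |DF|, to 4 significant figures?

76.94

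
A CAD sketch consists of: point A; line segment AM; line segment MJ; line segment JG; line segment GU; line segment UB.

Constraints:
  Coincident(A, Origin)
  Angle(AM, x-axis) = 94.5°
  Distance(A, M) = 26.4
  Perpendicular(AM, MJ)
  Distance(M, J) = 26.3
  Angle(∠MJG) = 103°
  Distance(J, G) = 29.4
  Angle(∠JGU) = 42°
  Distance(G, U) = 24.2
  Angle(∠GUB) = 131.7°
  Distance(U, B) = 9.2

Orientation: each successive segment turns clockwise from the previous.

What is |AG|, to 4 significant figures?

32.99

A is at the origin; AM runs at 94.5° with length 26.4, so M = (-2.071, 26.32). AM ⟂ MJ, so MJ runs at 4.500°; with |MJ| = 26.3, J = (24.15, 28.38). ∠MJG = 103.0° gives JG at -72.50° from the x-axis; with |JG| = 29.4, G = (32.99, 0.3428). Then |AG| = |G − A| = 32.99.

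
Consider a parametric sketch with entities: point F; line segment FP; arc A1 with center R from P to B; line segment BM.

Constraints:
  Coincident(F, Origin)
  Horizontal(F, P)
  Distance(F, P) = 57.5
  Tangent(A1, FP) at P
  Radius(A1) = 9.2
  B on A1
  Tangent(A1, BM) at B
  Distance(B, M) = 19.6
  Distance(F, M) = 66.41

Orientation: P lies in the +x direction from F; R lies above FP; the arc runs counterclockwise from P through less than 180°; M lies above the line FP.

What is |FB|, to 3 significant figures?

67.2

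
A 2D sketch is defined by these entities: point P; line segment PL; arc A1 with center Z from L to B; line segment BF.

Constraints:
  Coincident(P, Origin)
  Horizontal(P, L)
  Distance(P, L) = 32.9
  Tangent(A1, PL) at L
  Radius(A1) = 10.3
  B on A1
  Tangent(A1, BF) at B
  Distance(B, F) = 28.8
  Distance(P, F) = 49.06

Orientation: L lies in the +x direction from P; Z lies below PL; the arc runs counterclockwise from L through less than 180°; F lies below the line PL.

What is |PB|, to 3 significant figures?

25.8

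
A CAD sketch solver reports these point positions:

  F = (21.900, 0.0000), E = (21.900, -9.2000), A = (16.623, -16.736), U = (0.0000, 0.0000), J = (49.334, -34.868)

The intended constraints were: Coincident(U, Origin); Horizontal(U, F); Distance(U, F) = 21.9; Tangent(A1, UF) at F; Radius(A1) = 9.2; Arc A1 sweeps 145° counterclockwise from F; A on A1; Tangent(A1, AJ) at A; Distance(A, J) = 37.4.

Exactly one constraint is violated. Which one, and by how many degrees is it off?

Tangent(A1, AJ) at A — off by 6.00°.

U = (0.00, 0.00) ✓; U.y = 0.00, F.y = 0.00 ✓; |UF| = 21.90 ✓; ∠(EF, FU) = 90.00° ✓; |EF| = 9.200 ✓; bearing(E→A) − bearing(E→F) = 145.0° ✓; |EA| = 9.200 ✓; ∠(EA, AJ) = 84.00° ✗; |AJ| = 37.40 ✓.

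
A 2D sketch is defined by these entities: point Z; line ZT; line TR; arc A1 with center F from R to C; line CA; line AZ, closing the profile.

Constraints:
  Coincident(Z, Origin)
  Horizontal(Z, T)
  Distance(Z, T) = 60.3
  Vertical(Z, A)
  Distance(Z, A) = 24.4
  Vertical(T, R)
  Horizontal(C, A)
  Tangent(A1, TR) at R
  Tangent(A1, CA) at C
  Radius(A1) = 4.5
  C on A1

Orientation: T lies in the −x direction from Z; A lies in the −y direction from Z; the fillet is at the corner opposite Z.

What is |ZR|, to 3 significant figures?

63.5

Z is at the origin; ZT is horizontal with |ZT| = 60.3 and T on the −x side, so T = (-60.3, 0.00). Z and A share the same x with |ZA| = 24.4 and A on the −y side, so A = (0.00, -24.4). The virtual corner opposite Z is at (-60.3, -24.4). Since A1 is tangent to TR there, FR ⟂ TR and tangency of A1 to CA means the radius FC is perpendicular to CA, with radius 4.5, so the center F sits 4.5 in from both sides at F = (-55.8, -19.9). That places the tangent points at R = (-60.3, -19.9) on TR and C = (-55.8, -24.4) on CA. Then |ZR| = |R − Z| = 63.5.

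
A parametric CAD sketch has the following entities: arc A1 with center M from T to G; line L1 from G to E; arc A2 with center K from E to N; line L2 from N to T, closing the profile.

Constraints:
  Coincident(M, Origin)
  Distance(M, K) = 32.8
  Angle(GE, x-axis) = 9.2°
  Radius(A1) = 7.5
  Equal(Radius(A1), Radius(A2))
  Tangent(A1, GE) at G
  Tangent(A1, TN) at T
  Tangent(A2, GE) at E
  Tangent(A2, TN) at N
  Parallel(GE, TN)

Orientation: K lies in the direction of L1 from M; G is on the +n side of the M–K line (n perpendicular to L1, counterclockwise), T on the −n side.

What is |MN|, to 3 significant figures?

33.6

Tangency of A1 to both parallel lines with radius 7.5 puts G and T at M ± 7.5·n: G = (-1.20, 7.40), T = (1.20, -7.40). Equal radii place E and N the same way about K: E = K + 7.5·n = (31.2, 12.6), N = K − 7.5·n = (33.6, -2.16). Then |MN| = |N − M| = 33.6.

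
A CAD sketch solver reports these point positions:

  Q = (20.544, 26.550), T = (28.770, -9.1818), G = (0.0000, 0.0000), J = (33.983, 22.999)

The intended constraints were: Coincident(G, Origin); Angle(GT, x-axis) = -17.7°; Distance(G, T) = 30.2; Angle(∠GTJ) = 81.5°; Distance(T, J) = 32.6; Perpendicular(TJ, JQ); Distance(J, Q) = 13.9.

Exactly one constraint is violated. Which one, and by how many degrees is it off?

Perpendicular(TJ, JQ) — off by 5.60°.

G = (0.00, 0.00) ✓; GT at -17.70° ✓; |GT| = 30.20 ✓; ∠GTJ = 81.50° ✓; |TJ| = 32.60 ✓; ∠(TJ, JQ) = 84.40° ✗; |JQ| = 13.90 ✓.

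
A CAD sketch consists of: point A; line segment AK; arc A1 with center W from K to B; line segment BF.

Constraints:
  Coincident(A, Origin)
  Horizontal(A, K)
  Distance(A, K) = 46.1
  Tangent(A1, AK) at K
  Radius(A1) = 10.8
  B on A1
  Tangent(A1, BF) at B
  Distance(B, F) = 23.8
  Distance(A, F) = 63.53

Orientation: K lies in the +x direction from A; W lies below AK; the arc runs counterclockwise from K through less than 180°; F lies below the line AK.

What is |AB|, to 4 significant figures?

41.43

Checks: |WB| = 10.80 ✓; ∠(WB, BF) = 90.00° ✓; |BF| = 23.80 ✓; |AF| = 63.53 ✓.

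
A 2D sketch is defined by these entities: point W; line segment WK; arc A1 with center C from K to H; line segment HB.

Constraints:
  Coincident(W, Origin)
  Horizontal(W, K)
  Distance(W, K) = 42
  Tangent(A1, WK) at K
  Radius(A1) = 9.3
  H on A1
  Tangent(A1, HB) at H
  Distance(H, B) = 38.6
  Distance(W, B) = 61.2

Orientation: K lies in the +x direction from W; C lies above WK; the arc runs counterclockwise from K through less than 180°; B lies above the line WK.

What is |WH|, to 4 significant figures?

52.24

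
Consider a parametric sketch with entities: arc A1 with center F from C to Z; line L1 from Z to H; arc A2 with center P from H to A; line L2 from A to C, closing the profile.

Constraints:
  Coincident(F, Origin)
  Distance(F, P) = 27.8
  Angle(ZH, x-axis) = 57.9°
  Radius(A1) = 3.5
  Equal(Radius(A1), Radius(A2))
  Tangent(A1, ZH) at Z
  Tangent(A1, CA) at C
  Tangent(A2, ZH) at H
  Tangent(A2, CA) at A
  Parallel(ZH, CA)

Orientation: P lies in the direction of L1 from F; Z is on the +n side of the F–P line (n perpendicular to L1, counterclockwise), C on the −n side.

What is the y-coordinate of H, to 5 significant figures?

25.410

Tangency of A1 to both parallel lines with radius 3.5 puts Z and C at F ± 3.5·n: Z = (-2.9649, 1.8599), C = (2.9649, -1.8599). Equal radii place H and A the same way about P: H = P + 3.5·n = (11.808, 25.410), A = P − 3.5·n = (17.738, 21.690). So H.y = 25.410.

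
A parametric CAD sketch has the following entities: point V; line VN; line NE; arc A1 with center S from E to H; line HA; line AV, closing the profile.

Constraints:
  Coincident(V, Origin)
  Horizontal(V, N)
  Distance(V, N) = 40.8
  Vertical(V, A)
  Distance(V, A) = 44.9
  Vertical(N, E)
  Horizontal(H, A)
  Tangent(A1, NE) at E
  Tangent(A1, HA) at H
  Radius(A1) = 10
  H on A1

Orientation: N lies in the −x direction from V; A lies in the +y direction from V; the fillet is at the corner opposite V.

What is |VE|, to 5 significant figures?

53.690

V is at the origin; V and N share the same y with |VN| = 40.8 and N on the −x side, so N = (-40.800, 0.0000). V and A share the same x with |VA| = 44.9 and A on the +y side, so A = (0.0000, 44.900). The virtual corner opposite V is at (-40.800, 44.900). The tangent condition forces SE to be normal to NE and tangency of A1 to HA means the radius SH is perpendicular to HA, with radius 10.0, so the center S sits 10.0 in from both sides at S = (-30.800, 34.900). That places the tangent points at E = (-40.800, 34.900) on NE and H = (-30.800, 44.900) on HA. Then |VE| = |E − V| = 53.690.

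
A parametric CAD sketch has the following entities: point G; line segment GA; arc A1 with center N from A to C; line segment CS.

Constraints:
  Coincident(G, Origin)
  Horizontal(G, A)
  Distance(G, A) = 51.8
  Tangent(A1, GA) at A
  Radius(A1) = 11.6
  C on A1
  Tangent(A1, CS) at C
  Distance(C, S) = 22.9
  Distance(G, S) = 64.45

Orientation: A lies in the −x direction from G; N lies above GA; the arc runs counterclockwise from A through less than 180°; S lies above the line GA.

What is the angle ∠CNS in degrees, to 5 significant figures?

63.135°

G is at the origin; GA is horizontal with |GA| = 51.8 and A on the −x side, so A = (-51.800, 0.0000). A1 meets GA tangentially, so NA is at right angles to GA, so N = A + (0, 11.6) = (-51.800, 11.600). Since NC ⟂ CS (tangency), |NS| = √(11.6² + 22.9²) = 25.670 regardless of where C sits on A1. So S lies on both circle(G, 64.45) and circle(N, 25.670); the above-GA intersection is S = (-52.589, 37.258). C is the foot of the tangent from S: C = (-41.618, 17.157).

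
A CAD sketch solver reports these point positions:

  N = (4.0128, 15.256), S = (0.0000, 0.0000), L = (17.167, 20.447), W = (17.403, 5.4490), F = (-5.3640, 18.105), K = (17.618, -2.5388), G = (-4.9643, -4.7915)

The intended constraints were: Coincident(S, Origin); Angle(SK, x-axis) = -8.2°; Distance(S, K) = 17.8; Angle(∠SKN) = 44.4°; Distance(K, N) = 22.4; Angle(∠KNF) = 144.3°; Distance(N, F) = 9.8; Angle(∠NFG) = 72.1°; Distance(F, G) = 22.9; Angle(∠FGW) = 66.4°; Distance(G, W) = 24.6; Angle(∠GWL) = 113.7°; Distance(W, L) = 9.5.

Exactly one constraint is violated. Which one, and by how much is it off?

Distance(W, L) = 9.5 — off by 5.50.

S = (0.00, 0.00) ✓; SK at -8.200° ✓; |SK| = 17.80 ✓; ∠SKN = 44.40° ✓; |KN| = 22.40 ✓; ∠KNF = 144.3° ✓; |NF| = 9.800 ✓; ∠NFG = 72.10° ✓; |FG| = 22.90 ✓; ∠FGW = 66.40° ✓; |GW| = 24.60 ✓; ∠GWL = 113.7° ✓; |WL| = 15.00 ✗.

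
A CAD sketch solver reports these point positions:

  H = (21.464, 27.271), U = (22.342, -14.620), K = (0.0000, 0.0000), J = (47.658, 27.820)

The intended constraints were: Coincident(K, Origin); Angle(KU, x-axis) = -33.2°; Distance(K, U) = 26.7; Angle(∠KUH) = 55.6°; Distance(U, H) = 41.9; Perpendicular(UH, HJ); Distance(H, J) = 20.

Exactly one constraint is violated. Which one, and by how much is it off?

Distance(H, J) = 20 — off by 6.20.

K = (0.00, 0.00) ✓; KU at -33.20° ✓; |KU| = 26.70 ✓; ∠KUH = 55.60° ✓; |UH| = 41.90 ✓; ∠(UH, HJ) = 90.00° ✓; |HJ| = 26.20 ✗.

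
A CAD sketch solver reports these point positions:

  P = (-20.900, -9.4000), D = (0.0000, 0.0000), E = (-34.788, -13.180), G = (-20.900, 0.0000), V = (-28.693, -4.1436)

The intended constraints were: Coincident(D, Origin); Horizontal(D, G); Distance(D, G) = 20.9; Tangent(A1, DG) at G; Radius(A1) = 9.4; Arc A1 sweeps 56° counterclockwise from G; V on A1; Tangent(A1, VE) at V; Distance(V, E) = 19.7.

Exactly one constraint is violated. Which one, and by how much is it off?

Distance(V, E) = 19.7 — off by 8.80.

D = (0.00, 0.00) ✓; D.y = 0.00, G.y = 0.00 ✓; |DG| = 20.90 ✓; ∠(PG, GD) = 90.00° ✓; |PG| = 9.400 ✓; bearing(P→V) − bearing(P→G) = 56.00° ✓; |PV| = 9.400 ✓; ∠(PV, VE) = 90.00° ✓; |VE| = 10.90 ✗.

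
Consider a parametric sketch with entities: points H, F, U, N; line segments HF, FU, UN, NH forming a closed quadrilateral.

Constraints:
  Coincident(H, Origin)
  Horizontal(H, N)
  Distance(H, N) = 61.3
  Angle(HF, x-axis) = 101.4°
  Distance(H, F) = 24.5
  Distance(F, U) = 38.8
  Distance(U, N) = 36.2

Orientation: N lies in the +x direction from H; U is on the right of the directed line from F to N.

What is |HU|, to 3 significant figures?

25.1

H is at the origin; HN is horizontal with |HN| = 61.3 and N in +x, so N = (61.3, 0). HF runs at 101.4° with |HF| = 24.5, so F = (-4.84, 24.0). U is determined by |FU| = 38.8 and |UN| = 36.2 together: it lies at the intersection of circle(F, 38.8) and circle(N, 36.2). With |FN| = 70.4, the foot of the radical line on FN is 36.6 from F and the perpendicular offset is √(38.8² − 36.6²) = 13.0. Taking the right-of-FN solution: U = (25.1, -0.652).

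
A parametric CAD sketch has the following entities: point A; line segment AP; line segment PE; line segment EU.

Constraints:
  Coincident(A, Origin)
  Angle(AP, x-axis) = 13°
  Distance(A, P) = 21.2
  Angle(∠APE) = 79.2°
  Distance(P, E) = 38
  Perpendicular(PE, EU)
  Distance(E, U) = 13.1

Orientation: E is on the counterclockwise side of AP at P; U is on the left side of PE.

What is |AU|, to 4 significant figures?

34.89

∠APE = 79.2°, so PE runs at 13.0° + (180° − 79.2°) = 113.8° from the x-axis; with |PE| = 38.0, E = P + 38.0·(cos 113.8°, sin 113.8°) = (5.322, 39.54). PE is perpendicular to EU; with |EU| = 13.1 on the left of PE, U = E + 13.1·(-0.9150, -0.4035) = (-6.664, 34.25). Then |AU| = |U − A| = 34.89.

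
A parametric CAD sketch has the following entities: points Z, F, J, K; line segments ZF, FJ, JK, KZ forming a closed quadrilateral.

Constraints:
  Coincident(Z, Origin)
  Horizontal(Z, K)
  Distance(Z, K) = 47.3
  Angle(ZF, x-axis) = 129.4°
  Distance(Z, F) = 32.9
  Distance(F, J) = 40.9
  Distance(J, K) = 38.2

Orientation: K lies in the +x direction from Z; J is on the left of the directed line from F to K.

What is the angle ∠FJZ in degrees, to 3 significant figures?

51.4°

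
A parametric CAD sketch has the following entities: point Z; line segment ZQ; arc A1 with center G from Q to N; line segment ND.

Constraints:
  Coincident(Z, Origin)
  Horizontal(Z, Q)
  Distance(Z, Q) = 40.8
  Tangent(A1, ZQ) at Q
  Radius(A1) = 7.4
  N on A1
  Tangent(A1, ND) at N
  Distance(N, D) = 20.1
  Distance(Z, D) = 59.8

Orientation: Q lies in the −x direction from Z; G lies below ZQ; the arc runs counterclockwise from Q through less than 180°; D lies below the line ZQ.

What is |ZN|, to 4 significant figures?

47.92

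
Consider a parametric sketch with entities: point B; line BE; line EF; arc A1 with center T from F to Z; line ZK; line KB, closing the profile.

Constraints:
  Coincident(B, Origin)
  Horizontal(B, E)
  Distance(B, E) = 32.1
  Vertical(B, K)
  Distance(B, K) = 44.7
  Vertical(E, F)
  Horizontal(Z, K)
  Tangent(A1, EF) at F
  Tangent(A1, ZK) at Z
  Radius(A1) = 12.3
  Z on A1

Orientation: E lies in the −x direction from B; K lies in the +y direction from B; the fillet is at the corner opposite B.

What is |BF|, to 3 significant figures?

45.6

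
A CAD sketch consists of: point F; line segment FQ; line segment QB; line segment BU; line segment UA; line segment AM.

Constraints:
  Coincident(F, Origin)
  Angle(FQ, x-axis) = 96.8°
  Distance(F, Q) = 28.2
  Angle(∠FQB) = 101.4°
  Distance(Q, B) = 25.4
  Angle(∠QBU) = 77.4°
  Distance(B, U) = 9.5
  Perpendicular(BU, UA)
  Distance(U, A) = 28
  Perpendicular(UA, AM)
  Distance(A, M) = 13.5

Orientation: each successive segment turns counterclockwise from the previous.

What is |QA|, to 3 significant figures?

5.10

∠QBU = 77.4° gives BU at -82.0° from the x-axis; with |BU| = 9.5, U = (-27.3, 20.6). BU ⟂ UA, so UA runs at 8.00°; with |UA| = 28.0, A = (0.392, 24.5). Then |QA| = |A − Q| = 5.10.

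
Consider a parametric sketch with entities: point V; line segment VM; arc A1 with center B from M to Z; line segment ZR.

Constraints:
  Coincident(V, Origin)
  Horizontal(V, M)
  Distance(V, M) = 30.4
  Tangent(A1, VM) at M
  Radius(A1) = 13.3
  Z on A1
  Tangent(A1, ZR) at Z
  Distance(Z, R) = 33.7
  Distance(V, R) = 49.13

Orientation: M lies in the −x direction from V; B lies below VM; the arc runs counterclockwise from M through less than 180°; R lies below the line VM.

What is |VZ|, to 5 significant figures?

45.815

V is at the origin; VM is horizontal with |VM| = 30.4 and M on the −x side, so M = (-30.400, 0.0000). Since A1 is tangent to VM there, BM ⟂ VM, so B = M + (0, -13.3) = (-30.400, -13.300). Since BZ ⟂ ZR (tangency), |BR| = √(13.3² + 33.7²) = 36.230 regardless of where Z sits on A1. So R lies on both circle(V, 49.13) and circle(B, 36.230); the below-VM intersection is R = (-15.880, -46.493). Z is the foot of the tangent from R: Z = (-39.778, -22.731).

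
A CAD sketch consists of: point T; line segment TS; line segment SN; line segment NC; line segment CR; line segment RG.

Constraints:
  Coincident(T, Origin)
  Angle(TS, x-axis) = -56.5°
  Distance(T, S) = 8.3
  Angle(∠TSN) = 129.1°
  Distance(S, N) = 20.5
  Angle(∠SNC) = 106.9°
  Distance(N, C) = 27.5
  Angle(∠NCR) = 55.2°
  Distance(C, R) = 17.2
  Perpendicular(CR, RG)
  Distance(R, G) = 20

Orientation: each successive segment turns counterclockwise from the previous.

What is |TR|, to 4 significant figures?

22.67

∠SNC = 106.9° gives NC at 67.50° from the x-axis; with |NC| = 27.5, C = (35.51, 16.48). ∠NCR = 55.2° gives CR at -167.7° from the x-axis; with |CR| = 17.2, R = (18.70, 12.82). Then |TR| = |R − T| = 22.67.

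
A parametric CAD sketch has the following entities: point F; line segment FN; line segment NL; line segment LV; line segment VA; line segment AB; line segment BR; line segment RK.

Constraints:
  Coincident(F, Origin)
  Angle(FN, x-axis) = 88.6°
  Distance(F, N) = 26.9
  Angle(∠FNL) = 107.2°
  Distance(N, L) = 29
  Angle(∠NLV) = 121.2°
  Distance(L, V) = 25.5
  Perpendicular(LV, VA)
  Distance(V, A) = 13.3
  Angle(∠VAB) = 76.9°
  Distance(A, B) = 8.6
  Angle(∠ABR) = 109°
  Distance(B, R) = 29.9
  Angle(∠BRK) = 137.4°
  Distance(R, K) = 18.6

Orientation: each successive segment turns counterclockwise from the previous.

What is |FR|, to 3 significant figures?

64.3

F is at the origin; FN runs at 88.6° with length 26.9, so N = (0.657, 26.9). ∠FNL = 107.2° gives NL at 161° from the x-axis; with |NL| = 29.0, L = (-26.8, 36.1). ∠NLV = 121.2° gives LV at -140° from the x-axis; with |LV| = 25.5, V = (-46.3, 19.7). LV is perpendicular to VA, so VA runs at -49.8°; with |VA| = 13.3, A = (-37.7, 9.52). ∠VAB = 76.9° gives AB at 53.3° from the x-axis; with |AB| = 8.6, B = (-32.6, 16.4). ∠ABR = 109.0° gives BR at 124° from the x-axis; with |BR| = 29.9, R = (-49.4, 41.1). Then |FR| = |R − F| = 64.3.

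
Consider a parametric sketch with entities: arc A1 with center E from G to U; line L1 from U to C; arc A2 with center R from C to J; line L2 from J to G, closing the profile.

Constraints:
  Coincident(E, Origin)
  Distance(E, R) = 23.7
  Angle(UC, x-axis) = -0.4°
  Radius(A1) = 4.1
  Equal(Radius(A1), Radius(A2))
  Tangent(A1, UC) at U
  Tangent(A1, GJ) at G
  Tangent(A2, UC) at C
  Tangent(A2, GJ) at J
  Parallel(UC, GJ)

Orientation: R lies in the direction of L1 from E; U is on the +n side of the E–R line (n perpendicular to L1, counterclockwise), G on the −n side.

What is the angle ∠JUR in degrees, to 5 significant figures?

9.2704°

Tangency of A1 to both parallel lines with radius 4.1 puts U and G at E ± 4.1·n: U = (0.028623, 4.0999), G = (-0.028623, -4.0999). Equal radii place C and J the same way about R: C = R + 4.1·n = (23.728, 3.9344), J = R − 4.1·n = (23.671, -4.2654). Then cos ∠JUR = UJ·UR / (|UJ||UR|), giving 9.2704°.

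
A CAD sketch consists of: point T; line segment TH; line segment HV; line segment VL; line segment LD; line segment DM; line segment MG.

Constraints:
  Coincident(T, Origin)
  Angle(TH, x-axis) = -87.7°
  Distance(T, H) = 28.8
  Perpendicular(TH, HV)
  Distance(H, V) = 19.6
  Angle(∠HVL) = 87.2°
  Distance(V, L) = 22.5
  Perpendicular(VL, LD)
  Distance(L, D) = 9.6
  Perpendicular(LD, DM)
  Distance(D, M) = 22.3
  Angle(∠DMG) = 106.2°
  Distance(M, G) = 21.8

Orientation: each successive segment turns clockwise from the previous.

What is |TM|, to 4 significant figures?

30.74

VL is perpendicular to LD, so LD runs at -0.5000°; with |LD| = 9.6, D = (-8.632, -7.148). LD is perpendicular to DM, so DM runs at -90.50°; with |DM| = 22.3, M = (-8.827, -29.45). Then |TM| = |M − T| = 30.74.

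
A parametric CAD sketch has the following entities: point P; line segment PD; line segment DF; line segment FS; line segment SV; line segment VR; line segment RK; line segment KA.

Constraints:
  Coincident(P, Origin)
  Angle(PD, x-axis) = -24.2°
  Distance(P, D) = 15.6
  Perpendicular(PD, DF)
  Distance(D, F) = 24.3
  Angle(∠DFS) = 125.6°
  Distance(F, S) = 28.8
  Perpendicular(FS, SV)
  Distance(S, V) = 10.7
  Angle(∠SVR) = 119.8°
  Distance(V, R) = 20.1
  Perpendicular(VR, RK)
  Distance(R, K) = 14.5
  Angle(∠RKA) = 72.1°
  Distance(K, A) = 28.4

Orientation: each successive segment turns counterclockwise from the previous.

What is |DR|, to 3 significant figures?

25.5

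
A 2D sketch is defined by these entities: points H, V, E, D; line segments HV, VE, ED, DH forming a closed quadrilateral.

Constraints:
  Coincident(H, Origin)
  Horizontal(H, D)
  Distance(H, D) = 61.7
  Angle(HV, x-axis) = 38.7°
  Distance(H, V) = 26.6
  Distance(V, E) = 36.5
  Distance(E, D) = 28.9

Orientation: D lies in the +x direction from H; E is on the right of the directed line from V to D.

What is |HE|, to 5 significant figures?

40.696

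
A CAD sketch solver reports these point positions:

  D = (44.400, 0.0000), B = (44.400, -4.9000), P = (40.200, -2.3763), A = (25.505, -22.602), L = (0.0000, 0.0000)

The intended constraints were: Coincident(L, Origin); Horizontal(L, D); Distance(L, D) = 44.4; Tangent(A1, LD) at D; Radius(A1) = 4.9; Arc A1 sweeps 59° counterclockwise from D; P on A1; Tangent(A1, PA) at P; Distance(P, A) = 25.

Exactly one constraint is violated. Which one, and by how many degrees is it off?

Tangent(A1, PA) at P — off by 5.00°.

L = (0.00, 0.00) ✓; L.y = 0.00, D.y = 0.00 ✓; |LD| = 44.40 ✓; ∠(BD, DL) = 90.00° ✓; |BD| = 4.900 ✓; bearing(B→P) − bearing(B→D) = 59.00° ✓; |BP| = 4.900 ✓; ∠(BP, PA) = 95.00° ✗; |PA| = 25.00 ✓.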